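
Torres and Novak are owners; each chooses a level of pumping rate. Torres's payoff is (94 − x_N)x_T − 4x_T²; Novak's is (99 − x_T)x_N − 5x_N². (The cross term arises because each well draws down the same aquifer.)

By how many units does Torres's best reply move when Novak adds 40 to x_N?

Expanding Torres's payoff: 94x_T − x_Nx_T − 4x_T².
∂π/∂x_T = 94 − x_N − 8x_T = 0, so x_T = 11.75 − 0.125x_N.
The reaction-function slope is −0.125, so a 40-unit rise in x_N moves x_T by −0.125 × 40 = −5. Torres's best response falls — the actions are strategic substitutes.

-5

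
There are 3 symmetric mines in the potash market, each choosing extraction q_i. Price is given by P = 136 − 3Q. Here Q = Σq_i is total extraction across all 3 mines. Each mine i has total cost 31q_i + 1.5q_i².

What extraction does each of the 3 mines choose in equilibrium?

7

A representative mine's profit is π_i = q_i(136 − 3Q) − 31q_i − 1.5q_i², with Q = q_i + Σ_{j≠i} q_j.
First-order condition: 105 − 9q_i − 3Σ_{j≠i} q_j = 0.
With identical mines, set every q_j = q: then 105 − 9q − 6q = 0, i.e. q = 105/15 = 7.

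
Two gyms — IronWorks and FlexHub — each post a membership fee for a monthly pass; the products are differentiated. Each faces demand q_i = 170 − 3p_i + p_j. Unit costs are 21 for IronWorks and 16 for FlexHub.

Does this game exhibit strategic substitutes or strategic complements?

IronWorks's profit: π = (p_{IronWorks} − 21)(170 − 3p_{IronWorks} + p_{FlexHub}).
∂π/∂p_{IronWorks} = 233 − 6p_{IronWorks} + p_{FlexHub} = 0 ⇒ p_{IronWorks} = 233/6 + (1/6)p_{FlexHub}.
The best-response slope dp_{IronWorks}/dp_{FlexHub} = 1/6 > 0: the reaction function is upward-sloping, so the choices are strategic complements.

strategic complements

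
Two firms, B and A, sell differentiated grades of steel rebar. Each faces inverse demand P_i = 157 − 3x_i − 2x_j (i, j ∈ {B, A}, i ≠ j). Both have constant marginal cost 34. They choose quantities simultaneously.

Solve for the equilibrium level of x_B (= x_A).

15.375

Firm B's profit: π = x_B(157 − 3x_B − 2x_A) − 34x_B.
∂π/∂x_B = 123 − 6x_B − 2x_A = 0 ⇒ x_B = 20.5 − (1/3)x_A.
Setting x_B = x_A in the reaction function: x_B = 20.5 − (1/3)x_B, so x_B = 20.5 / (4/3) = 15.375.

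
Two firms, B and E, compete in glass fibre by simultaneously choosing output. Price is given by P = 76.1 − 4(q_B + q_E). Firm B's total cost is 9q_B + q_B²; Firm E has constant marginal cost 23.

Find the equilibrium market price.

39.4125

Firm B's profit: π = q_B(76.1 − 4(q_B + q_E)) − 9q_B − q_B².
∂π/∂q_B = 67.1 − 10q_B − 4q_E = 0, so q_B = 6.71 − 0.4q_E.
For E: ∂π/∂q_E = 53.1 − 8q_E − 4q_B = 0 ⇒ q_E = 6.6375 − 0.5q_B.
Substituting the second reaction function into the first: q_B = 6.71 − 0.4(6.6375 − 0.5q_B), which gives 0.8q_B = 4.055 ⇒ q_B = 811/160.
Then q_E = 6.6375 − 0.5·(811/160) = 1313/320.
Equilibrium price: P = 76.1 − 4·(587/64) = 39.4125.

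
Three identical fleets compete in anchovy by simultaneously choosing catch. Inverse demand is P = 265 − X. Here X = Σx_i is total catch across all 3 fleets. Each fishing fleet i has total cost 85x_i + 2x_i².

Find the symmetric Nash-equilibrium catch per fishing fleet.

A representative fishing fleet's profit is π_i = x_i(265 − X) − 85x_i − 2x_i², with X = x_i + Σ_{j≠i} x_j.
First-order condition: 180 − 6x_i − Σ_{j≠i} x_j = 0.
Imposing symmetry (x_j = x for all j) turns Σ_{j≠i} x_j into 2x, so 180 = 8x and x = 22.5.

22.5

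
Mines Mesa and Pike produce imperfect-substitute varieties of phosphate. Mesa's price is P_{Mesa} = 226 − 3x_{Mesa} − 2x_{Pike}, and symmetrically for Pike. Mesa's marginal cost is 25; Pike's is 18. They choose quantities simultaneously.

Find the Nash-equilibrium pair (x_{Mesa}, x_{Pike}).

24.6875, 26.4375

Mine Mesa's profit: π = x_{Mesa}(226 − 3x_{Mesa} − 2x_{Pike}) − 25x_{Mesa}.
∂π/∂x_{Mesa} = 201 − 6x_{Mesa} − 2x_{Pike} = 0 ⇒ x_{Mesa} = 33.5 − (1/3)x_{Pike}.
Similarly x_{Pike} = 104/3 − (1/3)x_{Mesa}.
Plugging x_{Pike} into Mesa's best response: x_{Mesa} = 33.5 − (1/3)(104/3 − (1/3)x_{Mesa}) ⇒ (8/9)x_{Mesa} = 395/18, so x_{Mesa} = 24.6875.
Then x_{Pike} = 104/3 − (1/3)·24.6875 = 26.4375.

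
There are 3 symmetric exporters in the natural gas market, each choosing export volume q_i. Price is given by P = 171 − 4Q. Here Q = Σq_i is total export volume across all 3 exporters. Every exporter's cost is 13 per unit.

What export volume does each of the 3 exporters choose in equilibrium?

A representative exporter's profit is π_i = q_i(171 − 4Q) − 13q_i, with Q = q_i + Σ_{j≠i} q_j.
First-order condition: 158 − 8q_i − 4Σ_{j≠i} q_j = 0.
In a symmetric equilibrium every exporter chooses the same q, so Σ_{j≠i} q_j = 2q. The condition becomes 158 − 16q = 0, giving q = 158/16 = 9.875.

9.875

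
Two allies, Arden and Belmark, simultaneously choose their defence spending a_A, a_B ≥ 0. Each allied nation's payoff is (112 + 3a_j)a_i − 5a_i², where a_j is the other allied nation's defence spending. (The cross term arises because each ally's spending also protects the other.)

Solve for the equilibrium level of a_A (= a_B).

16

Arden's payoff is (112 + 3a_B)a_A − 5a_A².
∂π/∂a_A = 112 + 3a_B − 10a_A = 0, so a_A = 11.2 + 0.3a_B.
The game is symmetric, so in equilibrium a_B = a_A: the reaction function gives 0.7a_A = 11.2, hence a_A = 16.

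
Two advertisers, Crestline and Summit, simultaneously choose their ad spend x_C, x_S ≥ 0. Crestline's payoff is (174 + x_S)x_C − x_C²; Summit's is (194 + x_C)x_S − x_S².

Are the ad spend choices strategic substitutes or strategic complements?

Expanding Crestline's payoff: 174x_C + x_Sx_C − x_C².
∂π/∂x_C = 174 + x_S − 2x_C = 0, so x_C = 87 + 0.5x_S.
The best-response slope dx_C/dx_S = 0.5 > 0: the reaction function is upward-sloping, so the choices are strategic complements.

strategic complements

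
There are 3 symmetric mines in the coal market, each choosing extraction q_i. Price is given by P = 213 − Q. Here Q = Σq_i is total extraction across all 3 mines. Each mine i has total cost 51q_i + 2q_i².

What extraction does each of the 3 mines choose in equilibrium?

A representative mine's profit is π_i = q_i(213 − Q) − 51q_i − 2q_i², with Q = q_i + Σ_{j≠i} q_j.
First-order condition: 162 − 6q_i − Σ_{j≠i} q_j = 0.
In a symmetric equilibrium every mine chooses the same q, so Σ_{j≠i} q_j = 2q. The condition becomes 162 − 8q = 0, giving q = 162/8 = 20.25.

20.25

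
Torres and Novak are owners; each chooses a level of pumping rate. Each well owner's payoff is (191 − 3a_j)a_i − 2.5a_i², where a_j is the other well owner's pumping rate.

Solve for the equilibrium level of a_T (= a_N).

Torres's payoff is (191 − 3a_N)a_T − 2.5a_T².
∂π/∂a_T = 191 − 3a_N − 5a_T = 0, so a_T = 38.2 − 0.6a_N.
The game is symmetric, so in equilibrium a_N = a_T: the reaction function gives 1.6a_T = 38.2, hence a_T = 23.875.

23.875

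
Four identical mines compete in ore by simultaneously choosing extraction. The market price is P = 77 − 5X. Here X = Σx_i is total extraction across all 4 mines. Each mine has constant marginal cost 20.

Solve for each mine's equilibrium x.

A representative mine's profit is π_i = x_i(77 − 5X) − 20x_i, with X = x_i + Σ_{j≠i} x_j.
First-order condition: 57 − 10x_i − 5Σ_{j≠i} x_j = 0.
Imposing symmetry (x_j = x for all j) turns Σ_{j≠i} x_j into 3x, so 57 = 25x and x = 2.28.

2.28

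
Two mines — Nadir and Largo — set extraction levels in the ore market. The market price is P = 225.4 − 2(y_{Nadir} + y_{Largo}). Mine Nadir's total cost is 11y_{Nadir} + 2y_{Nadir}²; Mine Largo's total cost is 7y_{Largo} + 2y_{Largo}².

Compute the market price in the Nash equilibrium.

138.84

Mine Nadir's profit: π = y_{Nadir}(225.4 − 2(y_{Nadir} + y_{Largo})) − 11y_{Nadir} − 2y_{Nadir}².
∂π/∂y_{Nadir} = 214.4 − 8y_{Nadir} − 2y_{Largo} = 0, so y_{Nadir} = 26.8 − 0.25y_{Largo}.
By the same steps for Largo: y_{Largo} = 27.3 − 0.25y_{Nadir}.
Substituting the second reaction function into the first: y_{Nadir} = 26.8 − 0.25(27.3 − 0.25y_{Nadir}), which gives 0.9375y_{Nadir} = 19.975 ⇒ y_{Nadir} = 1598/75.
Then y_{Largo} = 27.3 − 0.25·(1598/75) = 1648/75.
Equilibrium price: P = 225.4 − 2·43.28 = 138.84.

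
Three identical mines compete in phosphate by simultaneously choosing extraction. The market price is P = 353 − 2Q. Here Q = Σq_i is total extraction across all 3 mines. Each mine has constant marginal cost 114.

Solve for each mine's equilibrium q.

29.875

A representative mine's profit is π_i = q_i(353 − 2Q) − 114q_i, with Q = q_i + Σ_{j≠i} q_j.
First-order condition: 239 − 4q_i − 2Σ_{j≠i} q_j = 0.
In a symmetric equilibrium every mine chooses the same q, so Σ_{j≠i} q_j = 2q. The condition becomes 239 − 8q = 0, giving q = 239/8 = 29.875.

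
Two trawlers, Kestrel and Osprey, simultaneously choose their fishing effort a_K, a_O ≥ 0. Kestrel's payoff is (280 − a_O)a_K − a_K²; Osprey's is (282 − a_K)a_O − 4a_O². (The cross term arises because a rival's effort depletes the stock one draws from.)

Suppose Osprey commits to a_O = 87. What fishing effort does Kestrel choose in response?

Expanding Kestrel's payoff: 280a_K − a_Oa_K − a_K².
∂π/∂a_K = 280 − a_O − 2a_K = 0, so a_K = 140 − 0.5a_O.
At a_O = 87: a_K = 140 − 0.5·87 = 96.5.

96.5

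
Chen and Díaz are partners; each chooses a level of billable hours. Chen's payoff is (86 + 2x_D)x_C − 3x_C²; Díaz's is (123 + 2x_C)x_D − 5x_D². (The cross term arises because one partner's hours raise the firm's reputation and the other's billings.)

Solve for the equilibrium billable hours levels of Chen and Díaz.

Expanding Chen's payoff: 86x_C + 2x_Dx_C − 3x_C².
∂π/∂x_C = 86 + 2x_D − 6x_C = 0, so x_C = 43/3 + (1/3)x_D.
Likewise for Díaz: x_D = 12.3 + 0.2x_C.
Plugging x_D into Chen's best response: x_C = 43/3 + (1/3)(12.3 + 0.2x_C) ⇒ (14/15)x_C = 553/30, so x_C = 19.75.
Then x_D = 12.3 + 0.2·19.75 = 16.25.

19.75, 16.25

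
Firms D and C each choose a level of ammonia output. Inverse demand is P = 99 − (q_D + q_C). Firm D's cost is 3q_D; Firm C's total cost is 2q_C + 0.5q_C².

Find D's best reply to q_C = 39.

Firm D's profit: π = q_D(99 − (q_D + q_C)) − 3q_D.
∂π/∂q_D = 96 − 2q_D − q_C = 0, so q_D = 48 − 0.5q_C.
At q_C = 39: q_D = 48 − 0.5·39 = 28.5.

28.5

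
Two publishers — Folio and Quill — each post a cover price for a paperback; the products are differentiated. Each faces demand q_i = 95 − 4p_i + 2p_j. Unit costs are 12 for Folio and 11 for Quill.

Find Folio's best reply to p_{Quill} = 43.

28.625

Folio's profit: π = (p_{Folio} − 12)(95 − 4p_{Folio} + 2p_{Quill}).
∂π/∂p_{Folio} = 143 − 8p_{Folio} + 2p_{Quill} = 0 ⇒ p_{Folio} = 17.875 + 0.25p_{Quill}.
At p_{Quill} = 43: p_{Folio} = 17.875 + 0.25·43 = 28.625.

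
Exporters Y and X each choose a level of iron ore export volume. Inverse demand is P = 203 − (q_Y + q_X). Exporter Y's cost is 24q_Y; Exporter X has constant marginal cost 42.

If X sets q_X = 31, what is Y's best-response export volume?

Exporter Y's profit: π = q_Y(203 − (q_Y + q_X)) − 24q_Y.
∂π/∂q_Y = 179 − 2q_Y − q_X = 0, so q_Y = 89.5 − 0.5q_X.
At q_X = 31: q_Y = 89.5 − 0.5·31 = 74.

74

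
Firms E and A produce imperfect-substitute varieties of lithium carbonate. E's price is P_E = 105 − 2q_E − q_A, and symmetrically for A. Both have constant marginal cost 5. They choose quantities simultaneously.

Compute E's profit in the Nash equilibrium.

800

Firm E's profit: π = q_E(105 − 2q_E − q_A) − 5q_E.
∂π/∂q_E = 100 − 4q_E − q_A = 0 ⇒ q_E = 25 − 0.25q_A.
Setting q_E = q_A in the reaction function: q_E = 25 − 0.25q_E, so q_E = 25 / 1.25 = 20.
P_E = 105 − 2·20 − 20 = 45.
Profit = (45 − 5)·20 = 800.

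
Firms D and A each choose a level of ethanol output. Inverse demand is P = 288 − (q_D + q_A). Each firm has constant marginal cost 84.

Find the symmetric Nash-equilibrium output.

Firm D's profit: π = q_D(288 − (q_D + q_A)) − 84q_D.
∂π/∂q_D = 204 − 2q_D − q_A = 0, so q_D = 102 − 0.5q_A.
The game is symmetric, so in equilibrium q_A = q_D: the reaction function gives 1.5q_D = 102, hence q_D = 68.

68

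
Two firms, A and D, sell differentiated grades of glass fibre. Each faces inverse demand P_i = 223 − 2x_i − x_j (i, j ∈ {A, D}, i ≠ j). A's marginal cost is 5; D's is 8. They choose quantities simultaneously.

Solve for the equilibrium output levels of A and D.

43.8, 42.8

Firm A's profit: π = x_A(223 − 2x_A − x_D) − 5x_A.
∂π/∂x_A = 218 − 4x_A − x_D = 0 ⇒ x_A = 54.5 − 0.25x_D.
Similarly x_D = 53.75 − 0.25x_A.
Plugging x_D into A's best response: x_A = 54.5 − 0.25(53.75 − 0.25x_A) ⇒ 0.9375x_A = 41.0625, so x_A = 43.8.
Then x_D = 53.75 − 0.25·43.8 = 42.8.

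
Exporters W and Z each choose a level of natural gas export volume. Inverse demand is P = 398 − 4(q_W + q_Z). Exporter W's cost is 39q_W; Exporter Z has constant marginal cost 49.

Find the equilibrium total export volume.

Exporter W's profit: π = q_W(398 − 4(q_W + q_Z)) − 39q_W.
∂π/∂q_W = 359 − 8q_W − 4q_Z = 0, so q_W = 44.875 − 0.5q_Z.
By the same steps for Z: q_Z = 43.625 − 0.5q_W.
Plugging q_Z into W's best response: q_W = 44.875 − 0.5(43.625 − 0.5q_W) ⇒ 0.75q_W = 23.0625, so q_W = 30.75.
Then q_Z = 43.625 − 0.5·30.75 = 28.25.
Total export volume: 30.75 + 28.25 = 59.

59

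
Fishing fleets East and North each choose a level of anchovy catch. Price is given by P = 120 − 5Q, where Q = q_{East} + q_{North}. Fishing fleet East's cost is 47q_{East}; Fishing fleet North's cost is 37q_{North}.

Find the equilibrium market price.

Fishing fleet East's profit: π = q_{East}(120 − 5(q_{East} + q_{North})) − 47q_{East}.
∂π/∂q_{East} = 73 − 10q_{East} − 5q_{North} = 0, so q_{East} = 7.3 − 0.5q_{North}.
By the same steps for North: q_{North} = 8.3 − 0.5q_{East}.
Substituting the second reaction function into the first: q_{East} = 7.3 − 0.5(8.3 − 0.5q_{East}), which gives 0.75q_{East} = 3.15 ⇒ q_{East} = 4.2.
Then q_{North} = 8.3 − 0.5·4.2 = 6.2.
Equilibrium price: P = 120 − 5·10.4 = 68.

68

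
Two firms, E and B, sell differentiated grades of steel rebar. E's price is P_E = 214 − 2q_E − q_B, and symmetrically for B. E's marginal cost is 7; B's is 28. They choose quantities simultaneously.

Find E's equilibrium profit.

3663.68

Firm E's profit: π = q_E(214 − 2q_E − q_B) − 7q_E.
∂π/∂q_E = 207 − 4q_E − q_B = 0 ⇒ q_E = 51.75 − 0.25q_B.
Similarly q_B = 46.5 − 0.25q_E.
Plugging q_B into E's best response: q_E = 51.75 − 0.25(46.5 − 0.25q_E) ⇒ 0.9375q_E = 40.125, so q_E = 42.8.
Then q_B = 46.5 − 0.25·42.8 = 35.8.
P_E = 214 − 2·42.8 − 35.8 = 92.6.
Profit = (92.6 − 7)·42.8 = 3663.68.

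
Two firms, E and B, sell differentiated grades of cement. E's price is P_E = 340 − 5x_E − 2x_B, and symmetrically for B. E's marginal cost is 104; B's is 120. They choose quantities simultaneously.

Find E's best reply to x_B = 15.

Firm E's profit: π = x_E(340 − 5x_E − 2x_B) − 104x_E.
∂π/∂x_E = 236 − 10x_E − 2x_B = 0 ⇒ x_E = 23.6 − 0.2x_B.
At x_B = 15: x_E = 23.6 − 0.2·15 = 20.6.

20.6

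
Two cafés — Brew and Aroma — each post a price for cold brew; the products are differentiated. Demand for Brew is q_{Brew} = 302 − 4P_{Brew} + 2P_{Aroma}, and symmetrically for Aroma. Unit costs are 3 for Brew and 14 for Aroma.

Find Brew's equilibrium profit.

Brew's profit: π = (P_{Brew} − 3)(302 − 4P_{Brew} + 2P_{Aroma}).
∂π/∂P_{Brew} = 314 − 8P_{Brew} + 2P_{Aroma} = 0 ⇒ P_{Brew} = 39.25 + 0.25P_{Aroma}.
Similarly P_{Aroma} = 44.75 + 0.25P_{Brew}.
Substituting the second reaction function into the first: P_{Brew} = 39.25 + 0.25(44.75 + 0.25P_{Brew}), which gives 0.9375P_{Brew} = 50.4375 ⇒ P_{Brew} = 53.8.
Then P_{Aroma} = 44.75 + 0.25·53.8 = 58.2.
q_{Brew} = 302 − 4·53.8 + 2·58.2 = 203.2.
Profit = (53.8 − 3)·203.2 = 10322.56.

10322.56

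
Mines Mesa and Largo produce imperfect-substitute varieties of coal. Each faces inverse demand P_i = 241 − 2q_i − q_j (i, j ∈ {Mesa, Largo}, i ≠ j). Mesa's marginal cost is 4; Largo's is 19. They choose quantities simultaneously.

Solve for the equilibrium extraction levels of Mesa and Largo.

48.4, 43.4

Mine Mesa's profit: π = q_{Mesa}(241 − 2q_{Mesa} − q_{Largo}) − 4q_{Mesa}.
∂π/∂q_{Mesa} = 237 − 4q_{Mesa} − q_{Largo} = 0 ⇒ q_{Mesa} = 59.25 − 0.25q_{Largo}.
Similarly q_{Largo} = 55.5 − 0.25q_{Mesa}.
Substituting the second reaction function into the first: q_{Mesa} = 59.25 − 0.25(55.5 − 0.25q_{Mesa}), which gives 0.9375q_{Mesa} = 45.375 ⇒ q_{Mesa} = 48.4.
Then q_{Largo} = 55.5 − 0.25·48.4 = 43.4.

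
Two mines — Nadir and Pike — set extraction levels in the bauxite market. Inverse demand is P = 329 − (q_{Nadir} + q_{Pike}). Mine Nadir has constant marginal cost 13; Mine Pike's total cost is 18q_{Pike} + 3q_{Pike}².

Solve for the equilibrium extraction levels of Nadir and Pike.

Mine Nadir's profit: π = q_{Nadir}(329 − (q_{Nadir} + q_{Pike})) − 13q_{Nadir}.
∂π/∂q_{Nadir} = 316 − 2q_{Nadir} − q_{Pike} = 0, so q_{Nadir} = 158 − 0.5q_{Pike}.
For Pike: ∂π/∂q_{Pike} = 311 − 8q_{Pike} − q_{Nadir} = 0 ⇒ q_{Pike} = 38.875 − 0.125q_{Nadir}.
Solving the two reaction functions simultaneously: (1 − (−0.5)(−0.125))q_{Nadir} = 158 − 0.5·38.875, so 0.9375q_{Nadir} = 138.5625 and q_{Nadir} = 147.8.
Then q_{Pike} = 38.875 − 0.125·147.8 = 20.4.

147.8, 20.4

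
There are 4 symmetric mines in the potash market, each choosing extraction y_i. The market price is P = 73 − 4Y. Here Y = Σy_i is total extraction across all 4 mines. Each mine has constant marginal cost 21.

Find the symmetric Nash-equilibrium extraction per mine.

A representative mine's profit is π_i = y_i(73 − 4Y) − 21y_i, with Y = y_i + Σ_{j≠i} y_j.
First-order condition: 52 − 8y_i − 4Σ_{j≠i} y_j = 0.
Imposing symmetry (y_j = y for all j) turns Σ_{j≠i} y_j into 3y, so 52 = 20y and y = 2.6.

2.6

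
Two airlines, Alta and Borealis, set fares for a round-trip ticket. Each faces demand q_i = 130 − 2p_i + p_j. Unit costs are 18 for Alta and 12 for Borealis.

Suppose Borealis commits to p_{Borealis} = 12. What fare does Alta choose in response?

44.5

Alta's profit: π = (p_{Alta} − 18)(130 − 2p_{Alta} + p_{Borealis}).
∂π/∂p_{Alta} = 166 − 4p_{Alta} + p_{Borealis} = 0 ⇒ p_{Alta} = 41.5 + 0.25p_{Borealis}.
At p_{Borealis} = 12: p_{Alta} = 41.5 + 0.25·12 = 44.5.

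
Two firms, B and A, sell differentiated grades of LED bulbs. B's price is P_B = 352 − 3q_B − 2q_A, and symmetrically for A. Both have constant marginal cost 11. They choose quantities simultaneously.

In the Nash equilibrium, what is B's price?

Firm B's profit: π = q_B(352 − 3q_B − 2q_A) − 11q_B.
∂π/∂q_B = 341 − 6q_B − 2q_A = 0 ⇒ q_B = 341/6 − (1/3)q_A.
Setting q_B = q_A in the reaction function: q_B = 341/6 − (1/3)q_B, so q_B = (341/6) / (4/3) = 42.625.
P_B = 352 − 3·42.625 − 2·42.625 = 138.875.

138.875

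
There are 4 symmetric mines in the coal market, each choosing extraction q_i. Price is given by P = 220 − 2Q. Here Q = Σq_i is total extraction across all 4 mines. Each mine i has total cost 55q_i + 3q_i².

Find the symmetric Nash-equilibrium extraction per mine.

10.3125

A representative mine's profit is π_i = q_i(220 − 2Q) − 55q_i − 3q_i², with Q = q_i + Σ_{j≠i} q_j.
First-order condition: 165 − 10q_i − 2Σ_{j≠i} q_j = 0.
Imposing symmetry (q_j = q for all j) turns Σ_{j≠i} q_j into 3q, so 165 = 16q and q = 10.3125.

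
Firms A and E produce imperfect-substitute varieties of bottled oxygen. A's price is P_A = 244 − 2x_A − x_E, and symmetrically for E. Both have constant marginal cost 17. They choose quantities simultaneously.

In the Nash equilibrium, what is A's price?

107.8

Firm A's profit: π = x_A(244 − 2x_A − x_E) − 17x_A.
∂π/∂x_A = 227 − 4x_A − x_E = 0 ⇒ x_A = 56.75 − 0.25x_E.
Setting x_A = x_E in the reaction function: x_A = 56.75 − 0.25x_A, so x_A = 56.75 / 1.25 = 45.4.
P_A = 244 − 2·45.4 − 45.4 = 107.8.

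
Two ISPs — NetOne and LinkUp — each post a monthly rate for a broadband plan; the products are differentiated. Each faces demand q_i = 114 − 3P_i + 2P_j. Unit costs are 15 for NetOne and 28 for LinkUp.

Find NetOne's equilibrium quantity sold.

81.5625

NetOne's profit: π = (P_{NetOne} − 15)(114 − 3P_{NetOne} + 2P_{LinkUp}).
∂π/∂P_{NetOne} = 159 − 6P_{NetOne} + 2P_{LinkUp} = 0 ⇒ P_{NetOne} = 26.5 + (1/3)P_{LinkUp}.
Similarly P_{LinkUp} = 33 + (1/3)P_{NetOne}.
Solving the two reaction functions simultaneously: (1 − (1/3)(1/3))P_{NetOne} = 26.5 + (1/3)·33, so (8/9)P_{NetOne} = 37.5 and P_{NetOne} = 42.1875.
Then P_{LinkUp} = 33 + (1/3)·42.1875 = 47.0625.
q_{NetOne} = 114 − 3·42.1875 + 2·47.0625 = 81.5625.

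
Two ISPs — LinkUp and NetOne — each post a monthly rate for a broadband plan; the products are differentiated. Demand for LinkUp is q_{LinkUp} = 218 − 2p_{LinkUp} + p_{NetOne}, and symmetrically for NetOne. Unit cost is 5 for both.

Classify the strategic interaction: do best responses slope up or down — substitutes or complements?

strategic complements

LinkUp's profit: π = (p_{LinkUp} − 5)(218 − 2p_{LinkUp} + p_{NetOne}).
∂π/∂p_{LinkUp} = 228 − 4p_{LinkUp} + p_{NetOne} = 0 ⇒ p_{LinkUp} = 57 + 0.25p_{NetOne}.
The best-response slope dp_{LinkUp}/dp_{NetOne} = 0.25 > 0: the reaction function is upward-sloping, so the choices are strategic complements.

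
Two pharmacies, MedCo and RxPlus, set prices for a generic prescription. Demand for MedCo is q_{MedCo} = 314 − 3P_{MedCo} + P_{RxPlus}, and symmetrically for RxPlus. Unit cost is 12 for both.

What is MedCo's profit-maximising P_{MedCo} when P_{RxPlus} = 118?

MedCo's profit: π = (P_{MedCo} − 12)(314 − 3P_{MedCo} + P_{RxPlus}).
∂π/∂P_{MedCo} = 350 − 6P_{MedCo} + P_{RxPlus} = 0 ⇒ P_{MedCo} = 175/3 + (1/6)P_{RxPlus}.
At P_{RxPlus} = 118: P_{MedCo} = 175/3 + (1/6)·118 = 78.

78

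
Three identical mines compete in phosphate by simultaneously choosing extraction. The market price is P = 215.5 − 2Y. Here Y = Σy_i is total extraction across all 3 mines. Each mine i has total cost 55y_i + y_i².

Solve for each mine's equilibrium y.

16.05

A representative mine's profit is π_i = y_i(215.5 − 2Y) − 55y_i − y_i², with Y = y_i + Σ_{j≠i} y_j.
First-order condition: 160.5 − 6y_i − 2Σ_{j≠i} y_j = 0.
In a symmetric equilibrium every mine chooses the same y, so Σ_{j≠i} y_j = 2y. The condition becomes 160.5 − 10y = 0, giving y = 160.5/10 = 16.05.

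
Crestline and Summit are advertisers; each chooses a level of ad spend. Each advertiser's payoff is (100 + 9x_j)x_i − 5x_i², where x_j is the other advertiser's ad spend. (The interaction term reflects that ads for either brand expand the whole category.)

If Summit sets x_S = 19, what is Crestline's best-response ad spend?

27.1

Crestline's payoff is (100 + 9x_S)x_C − 5x_C².
∂π/∂x_C = 100 + 9x_S − 10x_C = 0, so x_C = 10 + 0.9x_S.
At x_S = 19: x_C = 10 + 0.9·19 = 27.1.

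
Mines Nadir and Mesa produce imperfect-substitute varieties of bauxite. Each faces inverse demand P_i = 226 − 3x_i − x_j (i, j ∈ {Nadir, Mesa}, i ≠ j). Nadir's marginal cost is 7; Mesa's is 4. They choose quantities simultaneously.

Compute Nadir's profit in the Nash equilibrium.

2920.32

Mine Nadir's profit: π = x_{Nadir}(226 − 3x_{Nadir} − x_{Mesa}) − 7x_{Nadir}.
∂π/∂x_{Nadir} = 219 − 6x_{Nadir} − x_{Mesa} = 0 ⇒ x_{Nadir} = 36.5 − (1/6)x_{Mesa}.
Similarly x_{Mesa} = 37 − (1/6)x_{Nadir}.
Substituting the second reaction function into the first: x_{Nadir} = 36.5 − (1/6)(37 − (1/6)x_{Nadir}), which gives (35/36)x_{Nadir} = 91/3 ⇒ x_{Nadir} = 31.2.
Then x_{Mesa} = 37 − (1/6)·31.2 = 31.8.
P_{Nadir} = 226 − 3·31.2 − 31.8 = 100.6.
Profit = (100.6 − 7)·31.2 = 2920.32.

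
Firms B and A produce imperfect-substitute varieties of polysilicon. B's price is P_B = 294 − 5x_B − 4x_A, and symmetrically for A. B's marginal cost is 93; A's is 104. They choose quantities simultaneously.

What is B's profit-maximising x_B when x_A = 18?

Firm B's profit: π = x_B(294 − 5x_B − 4x_A) − 93x_B.
∂π/∂x_B = 201 − 10x_B − 4x_A = 0 ⇒ x_B = 20.1 − 0.4x_A.
At x_A = 18: x_B = 20.1 − 0.4·18 = 12.9.

12.9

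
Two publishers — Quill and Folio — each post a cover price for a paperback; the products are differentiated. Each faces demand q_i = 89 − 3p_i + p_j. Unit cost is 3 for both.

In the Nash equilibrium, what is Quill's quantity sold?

Quill's profit: π = (p_{Quill} − 3)(89 − 3p_{Quill} + p_{Folio}).
∂π/∂p_{Quill} = 98 − 6p_{Quill} + p_{Folio} = 0 ⇒ p_{Quill} = 49/3 + (1/6)p_{Folio}.
Setting p_{Quill} = p_{Folio} in the reaction function: p_{Quill} = 49/3 + (1/6)p_{Quill}, so p_{Quill} = (49/3) / (5/6) = 19.6.
q_{Quill} = 89 − 3·19.6 + 19.6 = 49.8.

49.8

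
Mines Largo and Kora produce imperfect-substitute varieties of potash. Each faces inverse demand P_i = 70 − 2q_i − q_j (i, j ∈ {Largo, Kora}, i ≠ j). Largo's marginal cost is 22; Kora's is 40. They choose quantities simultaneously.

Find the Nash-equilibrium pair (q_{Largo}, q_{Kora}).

Mine Largo's profit: π = q_{Largo}(70 − 2q_{Largo} − q_{Kora}) − 22q_{Largo}.
∂π/∂q_{Largo} = 48 − 4q_{Largo} − q_{Kora} = 0 ⇒ q_{Largo} = 12 − 0.25q_{Kora}.
Similarly q_{Kora} = 7.5 − 0.25q_{Largo}.
Solving the two reaction functions simultaneously: (1 − (−0.25)(−0.25))q_{Largo} = 12 − 0.25·7.5, so 0.9375q_{Largo} = 10.125 and q_{Largo} = 10.8.
Then q_{Kora} = 7.5 − 0.25·10.8 = 4.8.

10.8, 4.8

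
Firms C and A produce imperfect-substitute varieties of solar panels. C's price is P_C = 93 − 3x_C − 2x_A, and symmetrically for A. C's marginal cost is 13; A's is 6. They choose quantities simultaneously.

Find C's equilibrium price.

Firm C's profit: π = x_C(93 − 3x_C − 2x_A) − 13x_C.
∂π/∂x_C = 80 − 6x_C − 2x_A = 0 ⇒ x_C = 40/3 − (1/3)x_A.
Similarly x_A = 14.5 − (1/3)x_C.
Substituting the second reaction function into the first: x_C = 40/3 − (1/3)(14.5 − (1/3)x_C), which gives (8/9)x_C = 8.5 ⇒ x_C = 9.5625.
Then x_A = 14.5 − (1/3)·9.5625 = 11.3125.
P_C = 93 − 3·9.5625 − 2·11.3125 = 41.6875.

41.6875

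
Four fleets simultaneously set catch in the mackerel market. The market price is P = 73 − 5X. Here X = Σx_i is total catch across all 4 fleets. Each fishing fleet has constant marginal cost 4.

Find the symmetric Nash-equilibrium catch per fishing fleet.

2.76

A representative fishing fleet's profit is π_i = x_i(73 − 5X) − 4x_i, with X = x_i + Σ_{j≠i} x_j.
First-order condition: 69 − 10x_i − 5Σ_{j≠i} x_j = 0.
Imposing symmetry (x_j = x for all j) turns Σ_{j≠i} x_j into 3x, so 69 = 25x and x = 2.76.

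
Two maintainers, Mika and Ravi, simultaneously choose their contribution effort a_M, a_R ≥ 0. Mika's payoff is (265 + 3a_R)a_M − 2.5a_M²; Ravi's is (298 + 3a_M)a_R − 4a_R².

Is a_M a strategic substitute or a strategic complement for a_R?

Expanding Mika's payoff: 265a_M + 3a_Ra_M − 2.5a_M².
∂π/∂a_M = 265 + 3a_R − 5a_M = 0, so a_M = 53 + 0.6a_R.
The best-response slope da_M/da_R = 0.6 > 0: the reaction function is upward-sloping, so the choices are strategic complements.

strategic complements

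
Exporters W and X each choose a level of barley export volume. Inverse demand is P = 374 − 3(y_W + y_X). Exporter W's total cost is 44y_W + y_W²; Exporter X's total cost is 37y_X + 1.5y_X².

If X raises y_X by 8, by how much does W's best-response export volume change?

Exporter W's profit: π = y_W(374 − 3(y_W + y_X)) − 44y_W − y_W².
∂π/∂y_W = 330 − 8y_W − 3y_X = 0, so y_W = 41.25 − 0.375y_X.
The reaction-function slope is −0.375, so an 8-unit rise in y_X moves y_W by −0.375 × 8 = −3. W's best response falls — the actions are strategic substitutes.

-3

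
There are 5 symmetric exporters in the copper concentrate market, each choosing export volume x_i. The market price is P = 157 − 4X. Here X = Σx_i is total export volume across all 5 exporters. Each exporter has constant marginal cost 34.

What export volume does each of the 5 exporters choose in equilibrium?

A representative exporter's profit is π_i = x_i(157 − 4X) − 34x_i, with X = x_i + Σ_{j≠i} x_j.
First-order condition: 123 − 8x_i − 4Σ_{j≠i} x_j = 0.
Imposing symmetry (x_j = x for all j) turns Σ_{j≠i} x_j into 4x, so 123 = 24x and x = 5.125.

5.125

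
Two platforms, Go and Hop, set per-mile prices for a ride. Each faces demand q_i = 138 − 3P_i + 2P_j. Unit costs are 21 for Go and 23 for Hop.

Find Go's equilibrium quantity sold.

Go's profit: π = (P_{Go} − 21)(138 − 3P_{Go} + 2P_{Hop}).
∂π/∂P_{Go} = 201 − 6P_{Go} + 2P_{Hop} = 0 ⇒ P_{Go} = 33.5 + (1/3)P_{Hop}.
Similarly P_{Hop} = 34.5 + (1/3)P_{Go}.
Plugging P_{Hop} into Go's best response: P_{Go} = 33.5 + (1/3)(34.5 + (1/3)P_{Go}) ⇒ (8/9)P_{Go} = 45, so P_{Go} = 50.625.
Then P_{Hop} = 34.5 + (1/3)·50.625 = 51.375.
q_{Go} = 138 − 3·50.625 + 2·51.375 = 88.875.

88.875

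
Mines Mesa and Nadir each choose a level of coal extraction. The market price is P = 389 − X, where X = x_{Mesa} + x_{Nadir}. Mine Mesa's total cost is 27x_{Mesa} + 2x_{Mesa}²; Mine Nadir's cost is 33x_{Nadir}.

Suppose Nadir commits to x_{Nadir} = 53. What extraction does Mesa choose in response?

51.5

Mine Mesa's profit: π = x_{Mesa}(389 − (x_{Mesa} + x_{Nadir})) − 27x_{Mesa} − 2x_{Mesa}².
∂π/∂x_{Mesa} = 362 − 6x_{Mesa} − x_{Nadir} = 0, so x_{Mesa} = 181/3 − (1/6)x_{Nadir}.
At x_{Nadir} = 53: x_{Mesa} = 181/3 − (1/6)·53 = 51.5.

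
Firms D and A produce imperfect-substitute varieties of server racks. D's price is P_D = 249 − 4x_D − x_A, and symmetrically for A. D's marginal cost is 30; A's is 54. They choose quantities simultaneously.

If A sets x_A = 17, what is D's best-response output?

Firm D's profit: π = x_D(249 − 4x_D − x_A) − 30x_D.
∂π/∂x_D = 219 − 8x_D − x_A = 0 ⇒ x_D = 27.375 − 0.125x_A.
At x_A = 17: x_D = 27.375 − 0.125·17 = 25.25.

25.25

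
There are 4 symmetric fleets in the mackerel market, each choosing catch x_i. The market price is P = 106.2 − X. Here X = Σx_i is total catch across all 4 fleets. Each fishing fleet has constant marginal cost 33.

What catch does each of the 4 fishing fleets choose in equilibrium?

14.64

A representative fishing fleet's profit is π_i = x_i(106.2 − X) − 33x_i, with X = x_i + Σ_{j≠i} x_j.
First-order condition: 73.2 − 2x_i − Σ_{j≠i} x_j = 0.
With identical fishing fleets, set every x_j = x: then 73.2 − 2x − 3x = 0, i.e. x = 73.2/5 = 14.64.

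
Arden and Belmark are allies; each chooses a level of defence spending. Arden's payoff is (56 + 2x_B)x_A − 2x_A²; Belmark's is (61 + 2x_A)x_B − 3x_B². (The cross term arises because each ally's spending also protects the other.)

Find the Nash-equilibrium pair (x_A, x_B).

22.9, 17.8

Expanding Arden's payoff: 56x_A + 2x_Bx_A − 2x_A².
∂π/∂x_A = 56 + 2x_B − 4x_A = 0, so x_A = 14 + 0.5x_B.
Likewise for Belmark: x_B = 61/6 + (1/3)x_A.
Substituting the second reaction function into the first: x_A = 14 + 0.5(61/6 + (1/3)x_A), which gives (5/6)x_A = 229/12 ⇒ x_A = 22.9.
Then x_B = 61/6 + (1/3)·22.9 = 17.8.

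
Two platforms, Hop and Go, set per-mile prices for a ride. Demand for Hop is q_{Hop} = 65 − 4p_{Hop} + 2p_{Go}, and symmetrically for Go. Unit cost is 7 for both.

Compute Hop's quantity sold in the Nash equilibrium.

34

Hop's profit: π = (p_{Hop} − 7)(65 − 4p_{Hop} + 2p_{Go}).
∂π/∂p_{Hop} = 93 − 8p_{Hop} + 2p_{Go} = 0 ⇒ p_{Hop} = 11.625 + 0.25p_{Go}.
The game is symmetric, so in equilibrium p_{Go} = p_{Hop}: the reaction function gives 0.75p_{Hop} = 11.625, hence p_{Hop} = 15.5.
q_{Hop} = 65 − 4·15.5 + 2·15.5 = 34.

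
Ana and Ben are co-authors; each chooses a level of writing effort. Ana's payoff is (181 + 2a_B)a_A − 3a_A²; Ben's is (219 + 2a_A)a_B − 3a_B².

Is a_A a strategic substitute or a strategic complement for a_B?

strategic complements

Expanding Ana's payoff: 181a_A + 2a_Ba_A − 3a_A².
∂π/∂a_A = 181 + 2a_B − 6a_A = 0, so a_A = 181/6 + (1/3)a_B.
The best-response slope da_A/da_B = 1/3 > 0: the reaction function is upward-sloping, so the choices are strategic complements.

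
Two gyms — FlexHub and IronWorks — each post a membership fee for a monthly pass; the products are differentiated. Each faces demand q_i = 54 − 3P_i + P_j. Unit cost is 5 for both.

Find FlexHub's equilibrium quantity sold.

26.4

FlexHub's profit: π = (P_{FlexHub} − 5)(54 − 3P_{FlexHub} + P_{IronWorks}).
∂π/∂P_{FlexHub} = 69 − 6P_{FlexHub} + P_{IronWorks} = 0 ⇒ P_{FlexHub} = 11.5 + (1/6)P_{IronWorks}.
By symmetry P_{IronWorks} = P_{FlexHub}; substituting into the reaction function, (5/6)P_{FlexHub} = 11.5 and P_{FlexHub} = 13.8.
q_{FlexHub} = 54 − 3·13.8 + 13.8 = 26.4.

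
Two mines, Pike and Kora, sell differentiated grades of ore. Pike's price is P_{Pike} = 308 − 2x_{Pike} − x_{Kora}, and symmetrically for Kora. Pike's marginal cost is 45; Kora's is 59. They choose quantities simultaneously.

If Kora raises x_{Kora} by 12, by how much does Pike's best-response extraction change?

Mine Pike's profit: π = x_{Pike}(308 − 2x_{Pike} − x_{Kora}) − 45x_{Pike}.
∂π/∂x_{Pike} = 263 − 4x_{Pike} − x_{Kora} = 0 ⇒ x_{Pike} = 65.75 − 0.25x_{Kora}.
The reaction-function slope is −0.25, so a 12-unit rise in x_{Kora} moves x_{Pike} by −0.25 × 12 = −3. Pike's best response falls — the actions are strategic substitutes.

-3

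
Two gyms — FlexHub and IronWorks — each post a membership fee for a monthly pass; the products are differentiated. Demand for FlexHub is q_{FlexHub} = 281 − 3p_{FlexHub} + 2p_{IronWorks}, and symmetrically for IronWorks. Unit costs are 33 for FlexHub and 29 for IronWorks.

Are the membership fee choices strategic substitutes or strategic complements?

FlexHub's profit: π = (p_{FlexHub} − 33)(281 − 3p_{FlexHub} + 2p_{IronWorks}).
∂π/∂p_{FlexHub} = 380 − 6p_{FlexHub} + 2p_{IronWorks} = 0 ⇒ p_{FlexHub} = 190/3 + (1/3)p_{IronWorks}.
The best-response slope dp_{FlexHub}/dp_{IronWorks} = 1/3 > 0: the reaction function is upward-sloping, so the choices are strategic complements.

strategic complements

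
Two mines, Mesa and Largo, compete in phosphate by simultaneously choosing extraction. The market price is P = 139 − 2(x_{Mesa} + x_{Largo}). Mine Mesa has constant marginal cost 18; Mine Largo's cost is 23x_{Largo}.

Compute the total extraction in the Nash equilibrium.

Mine Mesa's profit: π = x_{Mesa}(139 − 2(x_{Mesa} + x_{Largo})) − 18x_{Mesa}.
∂π/∂x_{Mesa} = 121 − 4x_{Mesa} − 2x_{Largo} = 0, so x_{Mesa} = 30.25 − 0.5x_{Largo}.
By the same steps for Largo: x_{Largo} = 29 − 0.5x_{Mesa}.
Solving the two reaction functions simultaneously: (1 − (−0.5)(−0.5))x_{Mesa} = 30.25 − 0.5·29, so 0.75x_{Mesa} = 15.75 and x_{Mesa} = 21.
Then x_{Largo} = 29 − 0.5·21 = 18.5.
Total extraction: 21 + 18.5 = 39.5.

39.5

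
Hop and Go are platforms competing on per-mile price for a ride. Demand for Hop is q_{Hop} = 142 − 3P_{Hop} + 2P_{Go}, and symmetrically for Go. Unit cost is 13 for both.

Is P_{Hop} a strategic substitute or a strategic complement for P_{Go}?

Hop's profit: π = (P_{Hop} − 13)(142 − 3P_{Hop} + 2P_{Go}).
∂π/∂P_{Hop} = 181 − 6P_{Hop} + 2P_{Go} = 0 ⇒ P_{Hop} = 181/6 + (1/3)P_{Go}.
The best-response slope dP_{Hop}/dP_{Go} = 1/3 > 0: the reaction function is upward-sloping, so the choices are strategic complements.

strategic complements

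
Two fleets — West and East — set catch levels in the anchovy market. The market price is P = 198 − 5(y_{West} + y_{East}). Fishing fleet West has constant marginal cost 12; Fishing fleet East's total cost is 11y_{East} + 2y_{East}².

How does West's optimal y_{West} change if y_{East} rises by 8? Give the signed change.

Fishing fleet West's profit: π = y_{West}(198 − 5(y_{West} + y_{East})) − 12y_{West}.
∂π/∂y_{West} = 186 − 10y_{West} − 5y_{East} = 0, so y_{West} = 18.6 − 0.5y_{East}.
The reaction-function slope is −0.5, so an 8-unit rise in y_{East} moves y_{West} by −0.5 × 8 = −4. West's best response falls — the actions are strategic substitutes.

-4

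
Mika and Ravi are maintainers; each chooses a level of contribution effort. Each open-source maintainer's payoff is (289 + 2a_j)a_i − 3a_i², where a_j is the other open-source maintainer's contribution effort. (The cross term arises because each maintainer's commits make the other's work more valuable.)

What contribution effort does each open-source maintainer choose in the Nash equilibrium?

Mika's payoff is (289 + 2a_R)a_M − 3a_M².
∂π/∂a_M = 289 + 2a_R − 6a_M = 0, so a_M = 289/6 + (1/3)a_R.
By symmetry a_R = a_M; substituting into the reaction function, (2/3)a_M = 289/6 and a_M = 72.25.

72.25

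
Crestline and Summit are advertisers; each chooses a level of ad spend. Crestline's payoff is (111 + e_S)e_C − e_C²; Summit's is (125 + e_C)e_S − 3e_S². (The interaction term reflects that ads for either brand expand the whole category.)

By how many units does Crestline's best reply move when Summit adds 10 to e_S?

5

Expanding Crestline's payoff: 111e_C + e_Se_C − e_C².
∂π/∂e_C = 111 + e_S − 2e_C = 0, so e_C = 55.5 + 0.5e_S.
The reaction-function slope is 0.5, so a 10-unit rise in e_S moves e_C by 0.5 × 10 = 5. Crestline's best response rises — the actions are strategic complements.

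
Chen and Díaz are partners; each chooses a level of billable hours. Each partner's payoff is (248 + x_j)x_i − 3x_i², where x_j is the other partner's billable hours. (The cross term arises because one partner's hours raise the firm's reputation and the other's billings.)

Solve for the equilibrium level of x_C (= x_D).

49.6

Chen's payoff is (248 + x_D)x_C − 3x_C².
∂π/∂x_C = 248 + x_D − 6x_C = 0, so x_C = 124/3 + (1/6)x_D.
By symmetry x_D = x_C; substituting into the reaction function, (5/6)x_C = 124/3 and x_C = 49.6.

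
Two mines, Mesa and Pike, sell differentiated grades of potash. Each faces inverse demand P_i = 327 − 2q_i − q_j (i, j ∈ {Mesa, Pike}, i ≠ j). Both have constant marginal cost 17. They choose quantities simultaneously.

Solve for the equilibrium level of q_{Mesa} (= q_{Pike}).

62

Mine Mesa's profit: π = q_{Mesa}(327 − 2q_{Mesa} − q_{Pike}) − 17q_{Mesa}.
∂π/∂q_{Mesa} = 310 − 4q_{Mesa} − q_{Pike} = 0 ⇒ q_{Mesa} = 77.5 − 0.25q_{Pike}.
The game is symmetric, so in equilibrium q_{Pike} = q_{Mesa}: the reaction function gives 1.25q_{Mesa} = 77.5, hence q_{Mesa} = 62.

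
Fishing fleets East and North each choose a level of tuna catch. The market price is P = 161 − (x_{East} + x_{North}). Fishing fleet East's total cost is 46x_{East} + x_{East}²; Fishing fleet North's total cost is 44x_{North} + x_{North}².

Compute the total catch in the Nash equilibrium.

Fishing fleet East's profit: π = x_{East}(161 − (x_{East} + x_{North})) − 46x_{East} − x_{East}².
∂π/∂x_{East} = 115 − 4x_{East} − x_{North} = 0, so x_{East} = 28.75 − 0.25x_{North}.
By the same steps for North: x_{North} = 29.25 − 0.25x_{East}.
Solving the two reaction functions simultaneously: (1 − (−0.25)(−0.25))x_{East} = 28.75 − 0.25·29.25, so 0.9375x_{East} = 21.4375 and x_{East} = 343/15.
Then x_{North} = 29.25 − 0.25·(343/15) = 353/15.
Total catch: 343/15 + 353/15 = 46.4.

46.4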